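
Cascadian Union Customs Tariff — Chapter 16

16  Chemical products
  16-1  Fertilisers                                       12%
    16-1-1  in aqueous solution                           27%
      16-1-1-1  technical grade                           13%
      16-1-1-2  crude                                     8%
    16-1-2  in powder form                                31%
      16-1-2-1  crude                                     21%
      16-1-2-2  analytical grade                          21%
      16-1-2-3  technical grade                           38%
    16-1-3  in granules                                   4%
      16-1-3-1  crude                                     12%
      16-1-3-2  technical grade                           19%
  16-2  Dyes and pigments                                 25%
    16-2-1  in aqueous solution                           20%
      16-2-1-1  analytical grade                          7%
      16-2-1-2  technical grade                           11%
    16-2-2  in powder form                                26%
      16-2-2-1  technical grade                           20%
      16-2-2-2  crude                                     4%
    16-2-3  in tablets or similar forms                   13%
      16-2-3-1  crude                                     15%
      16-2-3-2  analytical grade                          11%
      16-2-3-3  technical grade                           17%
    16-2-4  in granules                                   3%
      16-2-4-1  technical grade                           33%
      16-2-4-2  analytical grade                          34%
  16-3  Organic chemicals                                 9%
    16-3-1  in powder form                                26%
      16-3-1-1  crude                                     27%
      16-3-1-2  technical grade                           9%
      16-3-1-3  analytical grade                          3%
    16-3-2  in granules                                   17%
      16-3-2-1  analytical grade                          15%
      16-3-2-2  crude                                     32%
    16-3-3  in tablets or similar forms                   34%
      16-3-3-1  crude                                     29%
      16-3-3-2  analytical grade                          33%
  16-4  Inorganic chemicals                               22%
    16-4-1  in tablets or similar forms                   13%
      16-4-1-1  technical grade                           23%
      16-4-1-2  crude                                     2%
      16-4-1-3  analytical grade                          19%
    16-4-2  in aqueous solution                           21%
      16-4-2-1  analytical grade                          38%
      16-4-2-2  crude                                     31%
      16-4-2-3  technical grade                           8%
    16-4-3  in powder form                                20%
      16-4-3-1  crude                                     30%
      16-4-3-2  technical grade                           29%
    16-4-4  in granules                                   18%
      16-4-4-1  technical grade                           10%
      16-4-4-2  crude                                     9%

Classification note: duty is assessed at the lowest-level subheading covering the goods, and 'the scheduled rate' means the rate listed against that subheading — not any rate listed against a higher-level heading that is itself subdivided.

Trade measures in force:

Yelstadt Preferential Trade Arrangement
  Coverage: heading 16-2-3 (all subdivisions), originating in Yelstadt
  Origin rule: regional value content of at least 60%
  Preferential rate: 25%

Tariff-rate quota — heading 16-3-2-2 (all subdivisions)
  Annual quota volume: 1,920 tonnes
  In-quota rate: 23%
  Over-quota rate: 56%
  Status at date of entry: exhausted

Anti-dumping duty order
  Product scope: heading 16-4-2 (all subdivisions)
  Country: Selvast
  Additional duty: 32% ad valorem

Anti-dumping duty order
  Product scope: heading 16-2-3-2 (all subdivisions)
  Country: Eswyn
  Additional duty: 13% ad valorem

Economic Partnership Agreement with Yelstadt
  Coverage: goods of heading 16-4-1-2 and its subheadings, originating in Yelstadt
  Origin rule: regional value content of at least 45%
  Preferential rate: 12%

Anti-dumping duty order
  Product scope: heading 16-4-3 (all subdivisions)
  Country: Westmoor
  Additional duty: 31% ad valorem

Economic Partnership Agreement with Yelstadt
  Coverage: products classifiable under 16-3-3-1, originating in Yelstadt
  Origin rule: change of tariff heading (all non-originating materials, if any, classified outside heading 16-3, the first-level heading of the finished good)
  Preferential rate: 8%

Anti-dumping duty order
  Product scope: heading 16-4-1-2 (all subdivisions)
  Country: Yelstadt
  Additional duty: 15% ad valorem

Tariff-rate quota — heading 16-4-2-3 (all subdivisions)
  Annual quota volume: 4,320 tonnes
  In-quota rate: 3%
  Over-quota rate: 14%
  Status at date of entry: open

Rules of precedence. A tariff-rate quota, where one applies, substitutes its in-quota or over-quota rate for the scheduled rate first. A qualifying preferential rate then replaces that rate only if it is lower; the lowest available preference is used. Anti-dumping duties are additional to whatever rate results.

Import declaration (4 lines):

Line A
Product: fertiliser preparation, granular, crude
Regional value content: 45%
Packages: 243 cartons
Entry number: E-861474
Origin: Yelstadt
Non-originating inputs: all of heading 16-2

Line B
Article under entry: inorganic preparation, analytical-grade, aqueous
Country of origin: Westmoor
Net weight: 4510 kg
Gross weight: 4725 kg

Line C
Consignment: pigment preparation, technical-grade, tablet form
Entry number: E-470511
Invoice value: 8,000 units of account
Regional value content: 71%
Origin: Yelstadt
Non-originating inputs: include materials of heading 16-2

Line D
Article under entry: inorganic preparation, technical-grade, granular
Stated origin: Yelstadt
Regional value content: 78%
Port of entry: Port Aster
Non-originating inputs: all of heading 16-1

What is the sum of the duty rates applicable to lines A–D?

77%

Line A: fertiliser → 16-1; granular → 16-1-3; crude → 16-1-3-1. Scheduled 12%. Yelstadt agreement on 16-2-3: 16-1-3-1 not covered; Yelstadt agreement on 16-4-1-2: 16-1-3-1 not covered; Yelstadt agreement on 16-3-3-1: 16-1-3-1 not covered. → 12%.
Line B: inorganic → 16-4; aqueous → 16-4-2; analytical-grade → 16-4-2-1. Scheduled 38%. No special measure applies. → 38%.
Line C: pigment → 16-2; tablet form → 16-2-3; technical-grade → 16-2-3-3. Scheduled 17%. Yelstadt agreement on 16-2-3: RVC ≥ 60% → 25% available; Yelstadt agreement on 16-4-1-2: 16-2-3-3 not covered; Yelstadt agreement on 16-3-3-1: 16-2-3-3 not covered; preference 25% not lower than 17% → no reduction. → 17%.
Line D: inorganic → 16-4; granular → 16-4-4; technical-grade → 16-4-4-1. Scheduled 10%. Yelstadt agreement on 16-2-3: 16-4-4-1 not covered; Yelstadt agreement on 16-4-1-2: 16-4-4-1 not covered; Yelstadt agreement on 16-3-3-1: 16-4-4-1 not covered. → 10%.
Sum: 12% + 38% + 17% + 10% = 77%.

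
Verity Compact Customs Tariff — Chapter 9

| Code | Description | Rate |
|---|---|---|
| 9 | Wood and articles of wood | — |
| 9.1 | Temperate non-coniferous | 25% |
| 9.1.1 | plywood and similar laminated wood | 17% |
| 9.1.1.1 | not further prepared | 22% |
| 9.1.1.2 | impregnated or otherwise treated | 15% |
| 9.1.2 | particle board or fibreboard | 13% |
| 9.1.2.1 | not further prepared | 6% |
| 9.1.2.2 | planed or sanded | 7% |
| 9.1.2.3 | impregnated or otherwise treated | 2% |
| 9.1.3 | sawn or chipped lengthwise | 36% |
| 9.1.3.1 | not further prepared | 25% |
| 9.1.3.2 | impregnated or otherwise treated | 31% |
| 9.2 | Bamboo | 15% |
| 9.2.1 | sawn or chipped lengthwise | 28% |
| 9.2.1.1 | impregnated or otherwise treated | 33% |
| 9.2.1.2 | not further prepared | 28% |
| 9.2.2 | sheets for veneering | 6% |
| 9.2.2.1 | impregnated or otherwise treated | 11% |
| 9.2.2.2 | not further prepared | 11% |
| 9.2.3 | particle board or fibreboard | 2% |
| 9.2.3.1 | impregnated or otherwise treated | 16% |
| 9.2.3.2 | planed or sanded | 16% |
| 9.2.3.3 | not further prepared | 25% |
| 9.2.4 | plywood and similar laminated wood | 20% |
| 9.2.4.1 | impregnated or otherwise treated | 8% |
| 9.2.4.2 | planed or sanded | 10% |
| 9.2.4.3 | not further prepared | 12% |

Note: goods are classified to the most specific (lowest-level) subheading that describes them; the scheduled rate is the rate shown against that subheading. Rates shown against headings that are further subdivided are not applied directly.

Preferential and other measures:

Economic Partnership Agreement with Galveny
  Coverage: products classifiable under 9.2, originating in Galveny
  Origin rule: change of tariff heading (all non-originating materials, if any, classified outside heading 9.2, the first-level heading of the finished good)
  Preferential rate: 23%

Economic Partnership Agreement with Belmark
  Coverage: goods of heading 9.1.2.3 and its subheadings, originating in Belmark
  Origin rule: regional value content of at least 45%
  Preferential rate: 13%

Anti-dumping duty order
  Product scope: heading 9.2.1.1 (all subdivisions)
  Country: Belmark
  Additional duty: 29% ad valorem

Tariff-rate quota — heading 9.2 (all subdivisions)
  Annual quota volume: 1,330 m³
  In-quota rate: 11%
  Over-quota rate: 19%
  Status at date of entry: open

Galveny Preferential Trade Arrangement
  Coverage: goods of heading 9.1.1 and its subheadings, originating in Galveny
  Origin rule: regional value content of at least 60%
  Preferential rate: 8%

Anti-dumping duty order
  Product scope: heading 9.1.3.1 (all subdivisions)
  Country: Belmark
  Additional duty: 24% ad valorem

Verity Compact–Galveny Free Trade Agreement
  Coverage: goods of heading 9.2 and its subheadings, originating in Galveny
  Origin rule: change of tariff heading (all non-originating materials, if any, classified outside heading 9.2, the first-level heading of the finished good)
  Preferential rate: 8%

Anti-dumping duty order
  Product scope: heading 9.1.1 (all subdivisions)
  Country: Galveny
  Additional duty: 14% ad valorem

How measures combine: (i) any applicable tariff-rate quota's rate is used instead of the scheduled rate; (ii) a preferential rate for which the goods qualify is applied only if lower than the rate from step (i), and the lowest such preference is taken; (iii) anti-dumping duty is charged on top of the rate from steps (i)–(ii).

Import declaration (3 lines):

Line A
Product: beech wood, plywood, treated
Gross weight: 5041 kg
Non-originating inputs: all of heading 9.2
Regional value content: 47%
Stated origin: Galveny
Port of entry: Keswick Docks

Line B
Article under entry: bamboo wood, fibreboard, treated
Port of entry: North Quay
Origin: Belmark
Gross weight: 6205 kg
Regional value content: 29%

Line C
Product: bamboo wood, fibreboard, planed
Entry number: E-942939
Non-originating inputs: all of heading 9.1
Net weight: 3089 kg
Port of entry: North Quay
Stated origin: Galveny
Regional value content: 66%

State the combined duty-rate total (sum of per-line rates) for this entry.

Line A: beech → 9.1; plywood → 9.1.1; treated → 9.1.1.2. Scheduled 15%. Galveny agreement on 9.2: 9.1.1.2 not covered; Galveny agreement on 9.1.1: RVC < 60%; Galveny agreement on 9.2: 9.1.1.2 not covered; anti-dumping (Galveny, 9.1.1): +14%; total 15% + 14% = 29%. → 29%.
Line B: bamboo → 9.2; fibreboard → 9.2.3; treated → 9.2.3.1. Scheduled 16%. quota on 9.2 open → in-quota 11%; Belmark agreement on 9.1.2.3: 9.2.3.1 not covered. → 11%.
Line C: bamboo → 9.2; fibreboard → 9.2.3; planed → 9.2.3.2. Scheduled 16%. quota on 9.2 open → in-quota 11%; Galveny agreement on 9.2: CTH met → 23% available; Galveny agreement on 9.1.1: 9.2.3.2 not covered; Galveny agreement on 9.2: CTH met → 8% available; preferential 8%. → 8%.
Sum: 29% + 11% + 8% = 48%.

48%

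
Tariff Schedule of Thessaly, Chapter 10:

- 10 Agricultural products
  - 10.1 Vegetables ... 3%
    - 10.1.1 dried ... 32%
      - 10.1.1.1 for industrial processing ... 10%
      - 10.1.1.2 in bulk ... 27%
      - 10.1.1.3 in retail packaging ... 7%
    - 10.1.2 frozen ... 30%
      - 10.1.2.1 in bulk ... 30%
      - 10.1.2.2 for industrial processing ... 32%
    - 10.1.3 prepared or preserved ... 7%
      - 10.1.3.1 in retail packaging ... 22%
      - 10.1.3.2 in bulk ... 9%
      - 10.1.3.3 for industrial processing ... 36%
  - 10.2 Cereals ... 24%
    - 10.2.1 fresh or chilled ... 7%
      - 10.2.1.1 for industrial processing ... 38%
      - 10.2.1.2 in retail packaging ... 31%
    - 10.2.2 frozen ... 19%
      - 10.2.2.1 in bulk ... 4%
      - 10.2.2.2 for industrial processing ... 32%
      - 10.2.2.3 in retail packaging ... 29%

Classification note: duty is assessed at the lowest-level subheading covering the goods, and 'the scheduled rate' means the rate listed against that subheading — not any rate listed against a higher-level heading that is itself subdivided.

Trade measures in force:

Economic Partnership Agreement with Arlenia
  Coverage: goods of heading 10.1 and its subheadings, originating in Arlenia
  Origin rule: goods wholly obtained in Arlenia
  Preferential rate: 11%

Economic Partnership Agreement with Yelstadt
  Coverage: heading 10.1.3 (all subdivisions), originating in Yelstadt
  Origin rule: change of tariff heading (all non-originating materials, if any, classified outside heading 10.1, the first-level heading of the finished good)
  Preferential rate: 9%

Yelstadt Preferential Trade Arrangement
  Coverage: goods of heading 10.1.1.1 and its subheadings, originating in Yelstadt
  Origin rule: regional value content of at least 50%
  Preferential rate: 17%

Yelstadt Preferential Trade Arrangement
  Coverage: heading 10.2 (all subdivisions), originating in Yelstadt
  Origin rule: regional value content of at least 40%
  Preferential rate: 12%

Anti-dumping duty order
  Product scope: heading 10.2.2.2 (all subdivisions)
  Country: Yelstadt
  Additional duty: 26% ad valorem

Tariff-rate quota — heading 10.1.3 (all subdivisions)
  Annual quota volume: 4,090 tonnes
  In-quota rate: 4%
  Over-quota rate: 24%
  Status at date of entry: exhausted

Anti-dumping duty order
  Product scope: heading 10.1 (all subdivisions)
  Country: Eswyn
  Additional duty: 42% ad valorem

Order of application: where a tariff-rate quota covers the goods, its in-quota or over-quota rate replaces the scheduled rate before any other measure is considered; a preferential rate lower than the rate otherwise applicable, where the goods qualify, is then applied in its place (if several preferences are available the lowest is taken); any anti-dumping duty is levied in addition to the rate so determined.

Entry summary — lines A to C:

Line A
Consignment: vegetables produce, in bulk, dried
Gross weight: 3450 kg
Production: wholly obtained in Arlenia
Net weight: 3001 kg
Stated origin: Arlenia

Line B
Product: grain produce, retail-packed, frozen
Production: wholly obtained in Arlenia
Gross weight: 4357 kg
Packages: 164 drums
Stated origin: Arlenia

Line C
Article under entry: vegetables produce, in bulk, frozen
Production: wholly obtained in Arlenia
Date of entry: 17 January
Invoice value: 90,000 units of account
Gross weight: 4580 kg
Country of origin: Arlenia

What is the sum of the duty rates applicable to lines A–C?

Line A: vegetables → 10.1; dried → 10.1.1; in bulk → 10.1.1.2. Scheduled 27%. Arlenia agreement on 10.1: wholly obtained → 11% available; preferential 11%. → 11%.
Line B: grain → 10.2; frozen → 10.2.2; retail-packed → 10.2.2.3. Scheduled 29%. Arlenia agreement on 10.1: 10.2.2.3 not covered. → 29%.
Line C: vegetables → 10.1; frozen → 10.1.2; in bulk → 10.1.2.1. Scheduled 30%. Arlenia agreement on 10.1: wholly obtained → 11% available; preferential 11%. → 11%.
Sum: 11% + 29% + 11% = 51%.

51%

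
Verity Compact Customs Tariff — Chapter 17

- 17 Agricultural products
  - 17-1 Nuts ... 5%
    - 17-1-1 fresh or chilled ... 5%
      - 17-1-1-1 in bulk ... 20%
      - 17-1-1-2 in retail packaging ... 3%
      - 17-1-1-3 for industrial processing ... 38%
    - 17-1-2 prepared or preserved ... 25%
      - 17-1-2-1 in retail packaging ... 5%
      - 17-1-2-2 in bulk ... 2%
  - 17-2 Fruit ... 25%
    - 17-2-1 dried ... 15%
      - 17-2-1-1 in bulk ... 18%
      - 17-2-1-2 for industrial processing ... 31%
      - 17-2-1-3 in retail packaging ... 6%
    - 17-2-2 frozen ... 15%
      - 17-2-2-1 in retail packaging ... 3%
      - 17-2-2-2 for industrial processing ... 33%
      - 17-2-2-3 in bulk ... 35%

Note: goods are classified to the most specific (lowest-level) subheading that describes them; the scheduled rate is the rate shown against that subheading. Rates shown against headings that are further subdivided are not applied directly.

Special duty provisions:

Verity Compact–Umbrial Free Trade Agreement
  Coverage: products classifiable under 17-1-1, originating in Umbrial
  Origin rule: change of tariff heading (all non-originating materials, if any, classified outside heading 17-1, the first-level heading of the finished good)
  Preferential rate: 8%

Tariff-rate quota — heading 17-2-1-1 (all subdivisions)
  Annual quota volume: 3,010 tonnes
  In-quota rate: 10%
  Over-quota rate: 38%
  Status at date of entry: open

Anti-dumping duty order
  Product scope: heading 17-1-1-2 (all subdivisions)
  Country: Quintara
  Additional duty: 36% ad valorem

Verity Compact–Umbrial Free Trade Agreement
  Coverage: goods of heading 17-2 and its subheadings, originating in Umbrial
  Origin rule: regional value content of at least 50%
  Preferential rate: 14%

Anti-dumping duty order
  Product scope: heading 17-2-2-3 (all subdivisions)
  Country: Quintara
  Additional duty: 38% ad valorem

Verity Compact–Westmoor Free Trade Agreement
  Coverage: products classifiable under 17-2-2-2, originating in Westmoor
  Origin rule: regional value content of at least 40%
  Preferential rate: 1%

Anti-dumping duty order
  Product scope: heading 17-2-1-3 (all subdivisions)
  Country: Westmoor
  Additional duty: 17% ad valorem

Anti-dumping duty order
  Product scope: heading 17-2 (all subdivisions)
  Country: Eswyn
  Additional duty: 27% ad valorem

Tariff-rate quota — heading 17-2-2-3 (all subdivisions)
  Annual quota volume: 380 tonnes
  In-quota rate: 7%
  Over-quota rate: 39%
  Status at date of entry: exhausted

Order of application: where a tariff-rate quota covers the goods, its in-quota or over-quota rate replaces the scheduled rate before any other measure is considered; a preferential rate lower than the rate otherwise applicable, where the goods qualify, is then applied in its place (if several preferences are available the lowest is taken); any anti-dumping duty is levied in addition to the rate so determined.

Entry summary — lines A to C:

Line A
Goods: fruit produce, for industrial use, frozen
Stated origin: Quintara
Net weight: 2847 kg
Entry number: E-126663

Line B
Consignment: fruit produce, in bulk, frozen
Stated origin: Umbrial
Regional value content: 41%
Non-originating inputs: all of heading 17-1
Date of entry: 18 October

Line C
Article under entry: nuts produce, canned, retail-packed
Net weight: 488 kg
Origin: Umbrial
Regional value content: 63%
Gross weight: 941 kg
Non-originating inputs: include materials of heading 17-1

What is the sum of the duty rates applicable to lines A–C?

77%

Line A: fruit → 17-2; frozen → 17-2-2; for industrial use → 17-2-2-2. Scheduled 33%. No special measure applies. → 33%.
Line B: fruit → 17-2; frozen → 17-2-2; in bulk → 17-2-2-3. Scheduled 35%. quota on 17-2-2-3 exhausted → over-quota 39%; Umbrial agreement on 17-1-1: 17-2-2-3 not covered; Umbrial agreement on 17-2: RVC < 50%. → 39%.
Line C: nuts → 17-1; canned → 17-1-2; retail-packed → 17-1-2-1. Scheduled 5%. Umbrial agreement on 17-1-1: 17-1-2-1 not covered; Umbrial agreement on 17-2: 17-1-2-1 not covered. → 5%.
Sum: 33% + 39% + 5% = 77%.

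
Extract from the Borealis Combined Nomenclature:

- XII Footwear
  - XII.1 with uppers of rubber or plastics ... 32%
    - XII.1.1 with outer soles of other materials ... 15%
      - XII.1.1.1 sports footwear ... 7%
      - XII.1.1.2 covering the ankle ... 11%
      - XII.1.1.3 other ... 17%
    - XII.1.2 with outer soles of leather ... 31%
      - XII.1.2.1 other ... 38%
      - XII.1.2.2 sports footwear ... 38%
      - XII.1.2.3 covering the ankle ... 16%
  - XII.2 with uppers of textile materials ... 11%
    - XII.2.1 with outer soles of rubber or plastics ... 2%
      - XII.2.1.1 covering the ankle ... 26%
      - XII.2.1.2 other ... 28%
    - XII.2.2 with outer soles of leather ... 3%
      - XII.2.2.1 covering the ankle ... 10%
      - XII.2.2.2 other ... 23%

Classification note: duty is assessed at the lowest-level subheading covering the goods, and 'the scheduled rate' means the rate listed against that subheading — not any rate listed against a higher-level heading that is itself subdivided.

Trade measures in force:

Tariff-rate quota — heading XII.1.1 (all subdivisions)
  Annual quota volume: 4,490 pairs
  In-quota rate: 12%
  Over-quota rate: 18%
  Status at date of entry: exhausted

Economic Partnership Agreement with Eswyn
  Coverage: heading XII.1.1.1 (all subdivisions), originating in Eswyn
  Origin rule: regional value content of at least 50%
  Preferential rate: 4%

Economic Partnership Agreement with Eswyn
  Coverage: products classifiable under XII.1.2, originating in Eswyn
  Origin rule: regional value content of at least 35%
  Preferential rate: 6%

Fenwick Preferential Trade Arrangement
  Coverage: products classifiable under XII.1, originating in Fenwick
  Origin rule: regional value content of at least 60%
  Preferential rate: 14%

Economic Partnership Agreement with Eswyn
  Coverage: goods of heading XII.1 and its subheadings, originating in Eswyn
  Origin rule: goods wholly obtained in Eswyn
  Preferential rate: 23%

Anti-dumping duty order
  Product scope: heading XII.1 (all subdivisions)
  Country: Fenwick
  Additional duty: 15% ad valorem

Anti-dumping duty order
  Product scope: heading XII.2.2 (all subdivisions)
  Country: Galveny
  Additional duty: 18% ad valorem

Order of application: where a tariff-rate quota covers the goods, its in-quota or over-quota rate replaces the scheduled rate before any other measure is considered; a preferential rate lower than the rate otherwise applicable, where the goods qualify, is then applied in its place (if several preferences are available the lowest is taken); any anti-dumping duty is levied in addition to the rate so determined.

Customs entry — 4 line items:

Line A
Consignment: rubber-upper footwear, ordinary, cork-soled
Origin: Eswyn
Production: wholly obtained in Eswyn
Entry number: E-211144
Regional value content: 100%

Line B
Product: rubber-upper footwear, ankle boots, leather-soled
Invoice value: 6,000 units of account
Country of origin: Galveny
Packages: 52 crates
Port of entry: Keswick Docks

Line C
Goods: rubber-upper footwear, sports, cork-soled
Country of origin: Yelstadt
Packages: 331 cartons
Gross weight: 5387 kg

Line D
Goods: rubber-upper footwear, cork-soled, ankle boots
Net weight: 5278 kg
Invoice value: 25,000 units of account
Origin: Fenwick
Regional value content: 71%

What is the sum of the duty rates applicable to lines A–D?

81%

Line A: rubber-upper → XII.1; cork-soled → XII.1.1; ordinary → XII.1.1.3. Scheduled 17%. quota on XII.1.1 exhausted → over-quota 18%; Eswyn agreement on XII.1.1.1: XII.1.1.3 not covered; Eswyn agreement on XII.1.2: XII.1.1.3 not covered; Eswyn agreement on XII.1: wholly obtained → 23% available; preference 23% not lower than 18% → no reduction. → 18%.
Line B: rubber-upper → XII.1; leather-soled → XII.1.2; ankle boots → XII.1.2.3. Scheduled 16%. No special measure applies. → 16%.
Line C: rubber-upper → XII.1; cork-soled → XII.1.1; sports → XII.1.1.1. Scheduled 7%. quota on XII.1.1 exhausted → over-quota 18%. → 18%.
Line D: rubber-upper → XII.1; cork-soled → XII.1.1; ankle boots → XII.1.1.2. Scheduled 11%. quota on XII.1.1 exhausted → over-quota 18%; Fenwick agreement on XII.1: RVC ≥ 60% → 14% available; preferential 14%; anti-dumping (Fenwick, XII.1): +15%; total 14% + 15% = 29%. → 29%.
Sum: 18% + 16% + 18% + 29% = 81%.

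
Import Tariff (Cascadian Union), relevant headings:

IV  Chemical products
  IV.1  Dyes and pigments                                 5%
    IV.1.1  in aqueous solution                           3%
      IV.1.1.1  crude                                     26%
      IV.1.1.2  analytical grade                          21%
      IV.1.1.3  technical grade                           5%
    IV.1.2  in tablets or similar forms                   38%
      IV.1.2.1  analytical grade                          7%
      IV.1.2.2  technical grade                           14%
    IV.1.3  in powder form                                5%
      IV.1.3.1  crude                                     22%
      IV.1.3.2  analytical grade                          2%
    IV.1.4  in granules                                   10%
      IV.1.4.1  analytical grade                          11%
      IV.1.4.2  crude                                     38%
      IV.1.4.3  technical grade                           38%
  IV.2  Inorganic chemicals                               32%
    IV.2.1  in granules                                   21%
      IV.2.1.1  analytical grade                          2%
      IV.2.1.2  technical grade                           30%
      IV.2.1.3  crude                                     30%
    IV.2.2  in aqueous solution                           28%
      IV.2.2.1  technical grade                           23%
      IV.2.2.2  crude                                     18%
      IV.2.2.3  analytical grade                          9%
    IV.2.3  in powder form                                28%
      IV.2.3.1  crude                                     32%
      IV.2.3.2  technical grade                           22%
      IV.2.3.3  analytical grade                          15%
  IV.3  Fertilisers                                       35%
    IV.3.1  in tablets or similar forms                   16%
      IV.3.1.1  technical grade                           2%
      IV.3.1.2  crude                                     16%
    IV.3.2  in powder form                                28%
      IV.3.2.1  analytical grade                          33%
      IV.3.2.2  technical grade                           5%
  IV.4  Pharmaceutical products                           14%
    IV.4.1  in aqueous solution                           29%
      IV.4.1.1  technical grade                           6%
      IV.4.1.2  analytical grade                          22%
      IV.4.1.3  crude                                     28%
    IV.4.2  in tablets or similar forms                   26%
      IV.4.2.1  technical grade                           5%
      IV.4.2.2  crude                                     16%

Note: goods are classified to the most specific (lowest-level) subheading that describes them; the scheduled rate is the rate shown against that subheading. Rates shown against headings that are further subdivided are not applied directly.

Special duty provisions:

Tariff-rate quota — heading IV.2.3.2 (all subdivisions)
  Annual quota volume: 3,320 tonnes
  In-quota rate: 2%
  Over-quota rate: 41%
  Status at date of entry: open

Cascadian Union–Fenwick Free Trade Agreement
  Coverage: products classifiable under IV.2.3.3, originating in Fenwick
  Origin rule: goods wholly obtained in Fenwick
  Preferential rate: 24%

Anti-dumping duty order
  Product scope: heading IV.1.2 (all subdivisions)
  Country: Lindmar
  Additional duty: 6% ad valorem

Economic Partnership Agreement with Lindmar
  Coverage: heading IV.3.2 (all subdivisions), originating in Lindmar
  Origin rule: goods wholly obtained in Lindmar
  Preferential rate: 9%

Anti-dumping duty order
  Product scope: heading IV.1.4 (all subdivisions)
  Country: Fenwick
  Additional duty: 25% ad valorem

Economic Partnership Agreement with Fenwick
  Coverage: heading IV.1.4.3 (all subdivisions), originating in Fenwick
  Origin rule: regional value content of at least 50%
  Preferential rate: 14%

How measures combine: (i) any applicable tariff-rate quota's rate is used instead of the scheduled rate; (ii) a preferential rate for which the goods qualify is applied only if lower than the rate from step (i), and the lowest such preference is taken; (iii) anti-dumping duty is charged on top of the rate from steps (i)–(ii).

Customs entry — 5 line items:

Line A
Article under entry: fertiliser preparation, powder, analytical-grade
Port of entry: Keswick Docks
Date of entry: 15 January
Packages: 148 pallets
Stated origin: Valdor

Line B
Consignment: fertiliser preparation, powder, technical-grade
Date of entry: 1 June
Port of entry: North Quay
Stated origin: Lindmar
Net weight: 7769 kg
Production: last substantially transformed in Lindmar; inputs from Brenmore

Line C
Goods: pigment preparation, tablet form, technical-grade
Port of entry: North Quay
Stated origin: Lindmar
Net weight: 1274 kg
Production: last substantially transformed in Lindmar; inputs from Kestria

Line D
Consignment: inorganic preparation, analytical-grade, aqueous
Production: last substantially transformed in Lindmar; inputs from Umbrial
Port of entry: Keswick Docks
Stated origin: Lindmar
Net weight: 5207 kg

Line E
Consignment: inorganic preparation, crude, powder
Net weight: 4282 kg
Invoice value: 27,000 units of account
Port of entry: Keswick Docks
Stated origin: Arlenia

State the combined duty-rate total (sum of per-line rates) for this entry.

99%

Line A: fertiliser → IV.3; powder → IV.3.2; analytical-grade → IV.3.2.1. Scheduled 33%. No special measure applies. → 33%.
Line B: fertiliser → IV.3; powder → IV.3.2; technical-grade → IV.3.2.2. Scheduled 5%. Lindmar agreement on IV.3.2: not wholly obtained. → 5%.
Line C: pigment → IV.1; tablet form → IV.1.2; technical-grade → IV.1.2.2. Scheduled 14%. Lindmar agreement on IV.3.2: IV.1.2.2 not covered; anti-dumping (Lindmar, IV.1.2): +6%; total 14% + 6% = 20%. → 20%.
Line D: inorganic → IV.2; aqueous → IV.2.2; analytical-grade → IV.2.2.3. Scheduled 9%. Lindmar agreement on IV.3.2: IV.2.2.3 not covered. → 9%.
Line E: inorganic → IV.2; powder → IV.2.3; crude → IV.2.3.1. Scheduled 32%. No special measure applies. → 32%.
Sum: 33% + 5% + 20% + 9% + 32% = 99%.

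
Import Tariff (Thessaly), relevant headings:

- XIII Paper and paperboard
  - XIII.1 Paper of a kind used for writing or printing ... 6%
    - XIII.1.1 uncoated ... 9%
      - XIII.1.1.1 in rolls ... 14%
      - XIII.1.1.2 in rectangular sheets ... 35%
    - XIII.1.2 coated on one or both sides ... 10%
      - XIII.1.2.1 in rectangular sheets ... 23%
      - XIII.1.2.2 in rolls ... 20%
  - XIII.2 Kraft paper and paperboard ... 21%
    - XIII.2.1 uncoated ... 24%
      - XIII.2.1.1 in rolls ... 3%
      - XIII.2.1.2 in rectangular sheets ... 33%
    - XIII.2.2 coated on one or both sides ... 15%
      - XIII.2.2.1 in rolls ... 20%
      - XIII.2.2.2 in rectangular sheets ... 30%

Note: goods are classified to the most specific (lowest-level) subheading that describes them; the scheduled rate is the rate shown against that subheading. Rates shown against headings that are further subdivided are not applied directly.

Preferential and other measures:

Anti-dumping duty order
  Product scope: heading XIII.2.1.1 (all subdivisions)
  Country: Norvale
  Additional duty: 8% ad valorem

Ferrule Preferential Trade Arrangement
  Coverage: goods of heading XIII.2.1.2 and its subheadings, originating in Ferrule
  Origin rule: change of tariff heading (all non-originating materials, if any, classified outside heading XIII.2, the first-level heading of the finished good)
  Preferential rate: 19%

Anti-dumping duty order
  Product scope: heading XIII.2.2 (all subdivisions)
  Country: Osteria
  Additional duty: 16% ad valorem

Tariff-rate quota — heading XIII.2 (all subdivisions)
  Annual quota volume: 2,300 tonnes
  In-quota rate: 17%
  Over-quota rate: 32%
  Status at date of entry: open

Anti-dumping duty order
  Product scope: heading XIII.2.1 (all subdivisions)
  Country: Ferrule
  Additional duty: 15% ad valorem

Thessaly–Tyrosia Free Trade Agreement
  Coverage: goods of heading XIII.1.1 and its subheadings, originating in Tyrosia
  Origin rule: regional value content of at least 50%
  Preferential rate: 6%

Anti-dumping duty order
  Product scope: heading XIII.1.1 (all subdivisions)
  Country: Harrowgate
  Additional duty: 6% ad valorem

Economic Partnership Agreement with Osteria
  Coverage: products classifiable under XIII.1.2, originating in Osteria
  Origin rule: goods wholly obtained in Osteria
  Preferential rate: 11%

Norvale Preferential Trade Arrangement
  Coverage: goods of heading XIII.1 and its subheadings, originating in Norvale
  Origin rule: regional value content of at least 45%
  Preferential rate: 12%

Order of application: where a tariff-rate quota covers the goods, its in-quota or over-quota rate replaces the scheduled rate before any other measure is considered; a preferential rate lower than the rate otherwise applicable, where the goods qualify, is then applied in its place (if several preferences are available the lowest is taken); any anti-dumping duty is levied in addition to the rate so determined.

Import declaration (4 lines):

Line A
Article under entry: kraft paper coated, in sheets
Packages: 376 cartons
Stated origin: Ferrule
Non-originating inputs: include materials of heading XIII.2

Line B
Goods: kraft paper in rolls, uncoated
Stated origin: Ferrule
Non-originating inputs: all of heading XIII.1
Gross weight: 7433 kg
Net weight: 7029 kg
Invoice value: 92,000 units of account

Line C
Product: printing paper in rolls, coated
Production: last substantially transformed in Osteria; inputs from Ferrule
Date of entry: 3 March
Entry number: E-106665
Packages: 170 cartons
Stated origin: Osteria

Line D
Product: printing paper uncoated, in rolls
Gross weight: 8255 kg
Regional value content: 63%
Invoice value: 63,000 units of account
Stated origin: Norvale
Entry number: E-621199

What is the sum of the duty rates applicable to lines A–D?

81%

Line A: kraft paper → XIII.2; coated → XIII.2.2; in sheets → XIII.2.2.2. Scheduled 30%. quota on XIII.2 open → in-quota 17%; Ferrule agreement on XIII.2.1.2: XIII.2.2.2 not covered. → 17%.
Line B: kraft paper → XIII.2; uncoated → XIII.2.1; in rolls → XIII.2.1.1. Scheduled 3%. quota on XIII.2 open → in-quota 17%; Ferrule agreement on XIII.2.1.2: XIII.2.1.1 not covered; anti-dumping (Ferrule, XIII.2.1): +15%; total 17% + 15% = 32%. → 32%.
Line C: printing paper → XIII.1; coated → XIII.1.2; in rolls → XIII.1.2.2. Scheduled 20%. Osteria agreement on XIII.1.2: not wholly obtained. → 20%.
Line D: printing paper → XIII.1; uncoated → XIII.1.1; in rolls → XIII.1.1.1. Scheduled 14%. Norvale agreement on XIII.1: RVC ≥ 45% → 12% available; preferential 12%. → 12%.
Sum: 17% + 32% + 20% + 12% = 81%.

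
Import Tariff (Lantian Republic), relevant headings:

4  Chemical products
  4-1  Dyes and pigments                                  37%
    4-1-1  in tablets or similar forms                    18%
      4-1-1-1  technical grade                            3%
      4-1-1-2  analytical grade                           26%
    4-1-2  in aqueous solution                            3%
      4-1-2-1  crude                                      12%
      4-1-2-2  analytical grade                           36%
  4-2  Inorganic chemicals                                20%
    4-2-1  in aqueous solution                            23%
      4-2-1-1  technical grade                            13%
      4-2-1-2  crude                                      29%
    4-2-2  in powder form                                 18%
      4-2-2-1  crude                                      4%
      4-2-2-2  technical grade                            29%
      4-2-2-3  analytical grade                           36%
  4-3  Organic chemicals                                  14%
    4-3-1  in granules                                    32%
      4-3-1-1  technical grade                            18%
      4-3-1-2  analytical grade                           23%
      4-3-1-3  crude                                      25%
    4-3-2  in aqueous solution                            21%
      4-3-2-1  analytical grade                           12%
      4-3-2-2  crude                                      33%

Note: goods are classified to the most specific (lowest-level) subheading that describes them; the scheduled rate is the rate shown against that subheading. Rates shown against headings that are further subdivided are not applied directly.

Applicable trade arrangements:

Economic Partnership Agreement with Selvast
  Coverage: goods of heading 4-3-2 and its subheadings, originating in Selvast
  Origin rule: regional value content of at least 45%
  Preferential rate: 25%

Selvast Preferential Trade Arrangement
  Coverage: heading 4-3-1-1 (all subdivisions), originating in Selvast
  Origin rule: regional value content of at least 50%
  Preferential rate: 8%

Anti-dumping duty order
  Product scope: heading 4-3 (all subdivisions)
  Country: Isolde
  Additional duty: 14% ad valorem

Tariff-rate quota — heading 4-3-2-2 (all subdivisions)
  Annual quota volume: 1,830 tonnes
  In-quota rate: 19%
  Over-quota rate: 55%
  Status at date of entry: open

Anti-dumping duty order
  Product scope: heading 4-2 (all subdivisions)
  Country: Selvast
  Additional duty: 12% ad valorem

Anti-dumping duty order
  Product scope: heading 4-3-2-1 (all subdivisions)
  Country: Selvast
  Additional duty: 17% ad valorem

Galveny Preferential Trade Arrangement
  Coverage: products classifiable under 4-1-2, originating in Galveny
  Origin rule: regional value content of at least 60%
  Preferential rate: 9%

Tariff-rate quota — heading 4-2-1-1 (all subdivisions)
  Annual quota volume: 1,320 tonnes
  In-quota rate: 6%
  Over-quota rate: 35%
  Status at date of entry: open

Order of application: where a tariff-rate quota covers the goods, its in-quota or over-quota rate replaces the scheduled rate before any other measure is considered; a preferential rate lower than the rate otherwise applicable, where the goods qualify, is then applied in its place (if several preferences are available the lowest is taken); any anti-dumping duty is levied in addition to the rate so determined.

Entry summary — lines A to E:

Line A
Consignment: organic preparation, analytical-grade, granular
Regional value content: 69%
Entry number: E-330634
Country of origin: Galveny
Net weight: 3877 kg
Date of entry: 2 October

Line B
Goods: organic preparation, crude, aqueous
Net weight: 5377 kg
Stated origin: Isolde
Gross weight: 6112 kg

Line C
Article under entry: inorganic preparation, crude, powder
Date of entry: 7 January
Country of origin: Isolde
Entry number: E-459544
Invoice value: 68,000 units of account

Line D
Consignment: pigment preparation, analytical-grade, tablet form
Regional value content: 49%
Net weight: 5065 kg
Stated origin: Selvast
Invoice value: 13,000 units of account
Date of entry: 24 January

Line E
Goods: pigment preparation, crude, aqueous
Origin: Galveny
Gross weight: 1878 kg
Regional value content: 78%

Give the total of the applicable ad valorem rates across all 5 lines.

Line A: organic → 4-3; granular → 4-3-1; analytical-grade → 4-3-1-2. Scheduled 23%. Galveny agreement on 4-1-2: 4-3-1-2 not covered. → 23%.
Line B: organic → 4-3; aqueous → 4-3-2; crude → 4-3-2-2. Scheduled 33%. quota on 4-3-2-2 open → in-quota 19%; anti-dumping (Isolde, 4-3): +14%; total 19% + 14% = 33%. → 33%.
Line C: inorganic → 4-2; powder → 4-2-2; crude → 4-2-2-1. Scheduled 4%. No special measure applies. → 4%.
Line D: pigment → 4-1; tablet form → 4-1-1; analytical-grade → 4-1-1-2. Scheduled 26%. Selvast agreement on 4-3-2: 4-1-1-2 not covered; Selvast agreement on 4-3-1-1: 4-1-1-2 not covered. → 26%.
Line E: pigment → 4-1; aqueous → 4-1-2; crude → 4-1-2-1. Scheduled 12%. Galveny agreement on 4-1-2: RVC ≥ 60% → 9% available; preferential 9%. → 9%.
Sum: 23% + 33% + 4% + 26% + 9% = 95%.

95%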